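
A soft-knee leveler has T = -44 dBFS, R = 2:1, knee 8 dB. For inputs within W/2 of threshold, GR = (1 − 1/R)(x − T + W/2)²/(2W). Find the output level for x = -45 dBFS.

-45.28125 dBFS

x − T + W/2 = -45 − (-44) + 4 = 3.
GR = (1 − 1/2) × 3² / 16 = 0.5 × 9 / 16 = 0.28125 dB.
Output = -45 − 0.28125 = -45.28125 dBFS.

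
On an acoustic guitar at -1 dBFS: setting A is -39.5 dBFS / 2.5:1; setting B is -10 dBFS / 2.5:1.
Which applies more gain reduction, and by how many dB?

A, by 17.7 dB

A: overshoot 38.5 dB → output overshoot 15.4 dB → GR 23.1 dB.
B: overshoot 9 dB → output overshoot 3.6 dB → GR 5.4 dB.
A applies 17.7 dB more gain reduction.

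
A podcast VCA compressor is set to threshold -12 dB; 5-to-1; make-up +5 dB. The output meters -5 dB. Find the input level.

Before make-up, the level was -5 − 5 = -10 dB.
The compressed level sits -10 − (-12) = 2 dB over threshold.
Before 5:1 compression the overshoot was 2 × 5 = 10 dB, so input = -12 + 10 = -2 dB.

-2 dB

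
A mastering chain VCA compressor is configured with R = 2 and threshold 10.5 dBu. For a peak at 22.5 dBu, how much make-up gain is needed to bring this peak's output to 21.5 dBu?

The peak compresses to 10.5 + 12/2 = 16.5 dBu.
To reach 21.5 dBu requires 21.5 − 16.5 = 5 dB of make-up.

5 dB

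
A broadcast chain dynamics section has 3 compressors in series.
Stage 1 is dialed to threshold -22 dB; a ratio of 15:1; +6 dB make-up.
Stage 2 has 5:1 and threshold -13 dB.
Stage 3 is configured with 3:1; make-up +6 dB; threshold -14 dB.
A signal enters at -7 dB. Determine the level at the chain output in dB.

-9 dB

Stage 1: -7 dB is 15 dB over -22 dB; at 15:1 that becomes 1 dB over, giving -21 dB; +6 dB make-up → -15 dB.
Stage 2: -15 dB is at or below the -13 dB threshold — no compression; output -15 dB.
Stage 3: -15 dB is at or below the -14 dB threshold — no compression; make-up brings it to -9 dB.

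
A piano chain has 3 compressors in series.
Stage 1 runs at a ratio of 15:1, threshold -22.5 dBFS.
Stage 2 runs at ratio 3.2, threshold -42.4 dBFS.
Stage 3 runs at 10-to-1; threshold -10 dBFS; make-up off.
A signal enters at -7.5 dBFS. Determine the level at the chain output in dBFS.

Stage 1: 15 dB above -22.5 dBFS, reduced 15:1 to 1 dB above → -21.5 dBFS.
Stage 2: -21.5 dBFS is 20.9 dB over -42.4 dBFS; at 3.2:1 that becomes 6.53125 dB over, giving -35.86875 dBFS.
Stage 3: -35.86875 dBFS is at or below the -10 dBFS threshold — no compression; output -35.86875 dBFS.

-35.86875 dBFS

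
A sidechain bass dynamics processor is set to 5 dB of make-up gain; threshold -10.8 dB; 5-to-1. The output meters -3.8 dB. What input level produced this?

-0.8 dB

Before make-up, the level was -3.8 − 5 = -8.8 dB.
The compressed level sits -8.8 − (-10.8) = 2 dB over threshold.
Before 5:1 compression the overshoot was 2 × 5 = 10 dB, so input = -10.8 + 10 = -0.8 dB.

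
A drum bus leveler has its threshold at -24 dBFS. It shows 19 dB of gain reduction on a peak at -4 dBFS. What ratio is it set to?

Input overshoot = -4 − (-24) = 20 dB.
Output overshoot = 20 − 19 = 1 dB.
Ratio = input overshoot / output overshoot = 20 / 1 = 20.

20:1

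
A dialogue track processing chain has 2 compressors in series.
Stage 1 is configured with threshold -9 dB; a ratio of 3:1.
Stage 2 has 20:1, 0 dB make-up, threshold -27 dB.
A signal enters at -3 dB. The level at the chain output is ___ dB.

Stage 1: overshoot 6 dB → 6/3 = 2 dB → -7 dB.
Stage 2: 20 dB above -27 dB, reduced 20:1 to 1 dB above → -26 dB.

-26 dB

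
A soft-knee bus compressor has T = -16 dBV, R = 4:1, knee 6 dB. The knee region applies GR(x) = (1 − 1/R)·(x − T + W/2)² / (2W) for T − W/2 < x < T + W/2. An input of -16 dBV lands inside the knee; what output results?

x − T + W/2 = -16 − (-16) + 3 = 3.
GR = (1 − 1/4) × 3² / 12 = 0.75 × 9 / 12 = 0.5625 dB.
Output = -16 − 0.5625 = -16.5625 dBV.

-16.5625 dBV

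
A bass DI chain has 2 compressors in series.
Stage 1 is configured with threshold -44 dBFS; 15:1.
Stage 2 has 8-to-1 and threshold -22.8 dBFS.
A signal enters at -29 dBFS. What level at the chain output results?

-43 dBFS

Stage 1: overshoot 15 dB → 15/15 = 1 dB → -43 dBFS.
Stage 2: below threshold (-43 ≤ -22.8); passes unchanged; output -43 dBFS.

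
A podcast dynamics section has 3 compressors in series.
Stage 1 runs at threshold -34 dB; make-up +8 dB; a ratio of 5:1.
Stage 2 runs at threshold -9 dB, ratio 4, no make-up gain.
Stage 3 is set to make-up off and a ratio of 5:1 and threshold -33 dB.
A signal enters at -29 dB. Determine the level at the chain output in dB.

-31.4 dB

Stage 1: -29 dB is 5 dB over -34 dB; at 5:1 that becomes 1 dB over, giving -33 dB; +8 dB make-up → -25 dB.
Stage 2: below threshold (-25 ≤ -9); passes unchanged; output -25 dB.
Stage 3: overshoot 8 dB → 8/5 = 1.6 dB → -31.4 dB.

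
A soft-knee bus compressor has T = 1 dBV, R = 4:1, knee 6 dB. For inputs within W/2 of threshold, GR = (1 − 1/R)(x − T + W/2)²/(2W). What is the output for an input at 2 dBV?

x − T + W/2 = 2 − 1 + 3 = 4.
GR = (1 − 1/4) × 4² / 12 = 0.75 × 16 / 12 = 1 dB.
Output = 2 − 1 = 1 dBV.

1 dBV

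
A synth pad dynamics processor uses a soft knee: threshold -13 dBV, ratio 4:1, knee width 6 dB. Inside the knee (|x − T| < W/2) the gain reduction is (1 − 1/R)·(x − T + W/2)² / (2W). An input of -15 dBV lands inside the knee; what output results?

x − T + W/2 = -15 − (-13) + 3 = 1.
GR = (1 − 1/4) × 1² / 12 = 0.75 × 1 / 12 = 0.0625 dB.
Output = -15 − 0.0625 = -15.0625 dBV.

-15.0625 dBV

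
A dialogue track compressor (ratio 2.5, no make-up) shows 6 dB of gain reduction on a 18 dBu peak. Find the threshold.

8 dBu

Gain reduction = 18 − 12 = 6 dB; output overshoot = GR / (R − 1) = 6 / 1.5 = 4 dB.
Threshold = output − output overshoot = 12 − 4 = 8 dBu.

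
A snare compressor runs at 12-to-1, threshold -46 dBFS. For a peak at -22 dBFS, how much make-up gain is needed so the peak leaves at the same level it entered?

The peak compresses to -46 + 24/12 = -44 dBFS.
To reach -22 dBFS requires -22 − (-44) = 22 dB of make-up.

22 dB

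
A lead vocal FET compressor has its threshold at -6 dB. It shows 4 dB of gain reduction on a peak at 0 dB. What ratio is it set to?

3:1

Input overshoot = 0 − (-6) = 6 dB.
Output overshoot = 6 − 4 = 2 dB.
Ratio = input overshoot / output overshoot = 6 / 2 = 3.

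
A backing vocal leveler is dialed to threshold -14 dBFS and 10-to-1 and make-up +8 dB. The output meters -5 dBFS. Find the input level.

-4 dBFS

Stripping the +8 dB make-up gives -13 dBFS at the gain stage.
The compressed level sits -13 − (-14) = 1 dB over threshold.
Undo the ratio: input overshoot = 1 × 10 = 10 dB, giving input = -4 dBFS.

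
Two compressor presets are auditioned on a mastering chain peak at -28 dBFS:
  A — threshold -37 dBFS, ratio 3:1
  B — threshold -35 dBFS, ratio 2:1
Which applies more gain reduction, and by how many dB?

A: overshoot 9 dB → output overshoot 3 dB → GR 6 dB.
B: overshoot 7 dB → output overshoot 3.5 dB → GR 3.5 dB.
Difference: 2.5 dB in favour of A.

A, by 2.5 dB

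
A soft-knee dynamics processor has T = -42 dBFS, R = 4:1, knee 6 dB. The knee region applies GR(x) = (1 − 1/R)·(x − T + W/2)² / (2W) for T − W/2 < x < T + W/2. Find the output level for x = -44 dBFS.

x − T + W/2 = -44 − (-42) + 3 = 1.
GR = (1 − 1/4) × 1² / 12 = 0.75 × 1 / 12 = 0.0625 dB.
Output = -44 − 0.0625 = -44.0625 dBFS.

-44.0625 dBFS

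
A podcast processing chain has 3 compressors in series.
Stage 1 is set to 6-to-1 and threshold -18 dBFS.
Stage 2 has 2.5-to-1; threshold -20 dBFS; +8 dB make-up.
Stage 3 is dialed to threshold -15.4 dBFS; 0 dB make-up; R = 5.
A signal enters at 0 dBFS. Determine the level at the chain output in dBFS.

Stage 1: overshoot 18 dB → 18/6 = 3 dB → -15 dBFS.
Stage 2: overshoot 5 dB → 5/2.5 = 2 dB → -18 dBFS; +8 dB make-up → -10 dBFS.
Stage 3: 5.4 dB above -15.4 dBFS, reduced 5:1 to 1.08 dB above → -14.32 dBFS.

-14.32 dBFS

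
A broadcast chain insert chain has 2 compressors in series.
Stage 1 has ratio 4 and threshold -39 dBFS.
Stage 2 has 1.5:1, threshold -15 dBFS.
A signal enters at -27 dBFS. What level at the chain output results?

-36 dBFS

Stage 1: 12 dB above -39 dBFS, reduced 4:1 to 3 dB above → -36 dBFS.
Stage 2: below threshold (-36 ≤ -15); passes unchanged; output -36 dBFS.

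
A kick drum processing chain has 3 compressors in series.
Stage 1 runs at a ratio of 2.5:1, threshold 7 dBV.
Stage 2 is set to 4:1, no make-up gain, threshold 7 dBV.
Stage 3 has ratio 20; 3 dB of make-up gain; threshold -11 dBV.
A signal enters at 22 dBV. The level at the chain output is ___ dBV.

-7.025 dBV

Stage 1: 15 dB above 7 dBV, reduced 2.5:1 to 6 dB above → 13 dBV.
Stage 2: overshoot 6 dB → 6/4 = 1.5 dB → 8.5 dBV.
Stage 3: 19.5 dB above -11 dBV, reduced 20:1 to 0.975 dB above → -10.025 dBV; +3 dB make-up → -7.025 dBV.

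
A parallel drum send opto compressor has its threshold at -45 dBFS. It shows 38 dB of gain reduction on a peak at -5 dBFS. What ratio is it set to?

20:1

Input overshoot = -5 − (-45) = 40 dB.
Output overshoot = 40 − 38 = 2 dB.
Ratio = input overshoot / output overshoot = 40 / 2 = 20.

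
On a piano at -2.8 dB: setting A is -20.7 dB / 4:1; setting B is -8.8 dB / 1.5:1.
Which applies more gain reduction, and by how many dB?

A, by 11.425 dB

A: GR = 17.9 − 17.9/4 = 13.425 dB.
B: GR = 6 − 6/1.5 = 2 dB.
A reduces 11.425 dB more.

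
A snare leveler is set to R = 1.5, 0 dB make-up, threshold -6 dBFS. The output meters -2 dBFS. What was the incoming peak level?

0 dBFS

The compressed level sits -2 − (-6) = 4 dB over threshold.
Input overshoot = R × output overshoot = 6 dB → input = -6 + 6 = 0 dBFS.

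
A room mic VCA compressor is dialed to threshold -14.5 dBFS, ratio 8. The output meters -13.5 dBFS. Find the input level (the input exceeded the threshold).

That's 1 dB above the -14.5 dBFS threshold.
Before 8:1 compression the overshoot was 1 × 8 = 8 dB, so input = -14.5 + 8 = -6.5 dBFS.

-6.5 dBFS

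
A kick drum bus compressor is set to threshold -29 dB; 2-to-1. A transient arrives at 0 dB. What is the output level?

The input is 29 dB above the -29 dB threshold.
2:1 compression reduces that to 29/2 = 14.5 dB over.
So the level is -29 + 14.5 = -14.5 dB.

-14.5 dB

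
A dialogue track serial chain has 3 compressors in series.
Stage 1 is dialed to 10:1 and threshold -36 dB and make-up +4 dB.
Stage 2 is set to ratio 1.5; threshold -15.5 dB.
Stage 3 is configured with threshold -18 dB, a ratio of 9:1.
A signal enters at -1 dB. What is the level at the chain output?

-28.5 dB

Stage 1: -1 dB is 35 dB over -36 dB; at 10:1 that becomes 3.5 dB over, giving -32.5 dB; +4 dB make-up → -28.5 dB.
Stage 2: -28.5 dB ≤ -15.5 dB, so stage 2 doesn't engage; output -28.5 dB.
Stage 3: -28.5 dB is at or below the -18 dB threshold — no compression; output -28.5 dB.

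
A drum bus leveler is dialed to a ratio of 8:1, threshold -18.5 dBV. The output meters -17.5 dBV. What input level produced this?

-10.5 dBV

That's 1 dB above the -18.5 dBV threshold.
Before 8:1 compression the overshoot was 1 × 8 = 8 dB, so input = -18.5 + 8 = -10.5 dBV.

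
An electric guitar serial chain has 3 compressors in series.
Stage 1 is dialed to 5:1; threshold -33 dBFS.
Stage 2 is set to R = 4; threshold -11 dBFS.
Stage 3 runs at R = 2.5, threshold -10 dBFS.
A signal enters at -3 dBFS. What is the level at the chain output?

Stage 1: 30 dB above -33 dBFS, reduced 5:1 to 6 dB above → -27 dBFS.
Stage 2: below threshold (-27 ≤ -11); passes unchanged; output -27 dBFS.
Stage 3: -27 dBFS ≤ -10 dBFS, so stage 3 doesn't engage; output -27 dBFS.

-27 dBFS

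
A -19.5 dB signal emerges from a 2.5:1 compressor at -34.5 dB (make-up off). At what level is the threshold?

Let T be the threshold. Output overshoot = (input overshoot)/R, so -34.5 − T = (-19.5 − T)/2.5.
2.5·(-34.5 − T) = -19.5 − T → 1.5·T = -86.25 − (-19.5) = -66.75.
T = -66.75/1.5 = -44.5 dB.

-44.5 dB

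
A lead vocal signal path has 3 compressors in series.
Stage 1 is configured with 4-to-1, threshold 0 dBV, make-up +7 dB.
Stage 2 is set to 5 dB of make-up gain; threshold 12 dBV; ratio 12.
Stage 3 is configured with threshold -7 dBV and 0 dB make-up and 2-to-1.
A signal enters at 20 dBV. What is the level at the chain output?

Stage 1: 20 dB above 0 dBV, reduced 4:1 to 5 dB above → 5 dBV; +7 dB make-up → 12 dBV.
Stage 2: below threshold (12 ≤ 12); passes unchanged; make-up brings it to 17 dBV.
Stage 3: overshoot 24 dB → 24/2 = 12 dB → 5 dBV.

5 dBV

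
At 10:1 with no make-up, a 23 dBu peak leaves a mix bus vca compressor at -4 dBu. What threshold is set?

-7 dBu

Input is 30 dB above T (since output overshoot × R = input overshoot: (-4 − T)·10 = 23 − T gives T = -7 dBu).
Check: -7 + (23 − (-7))/10 = -7 + 3 = -4 dBu. ✓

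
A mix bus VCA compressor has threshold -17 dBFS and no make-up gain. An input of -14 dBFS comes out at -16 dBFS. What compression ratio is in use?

Input overshoot = -14 − (-17) = 3 dB; output overshoot = -16 − (-17) = 1 dB.
Ratio = 3 / 1 = 3.

3:1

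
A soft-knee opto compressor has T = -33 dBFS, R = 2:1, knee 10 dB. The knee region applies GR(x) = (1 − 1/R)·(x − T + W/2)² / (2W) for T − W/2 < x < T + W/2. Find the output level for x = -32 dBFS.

x − T + W/2 = -32 − (-33) + 5 = 6.
GR = (1 − 1/2) × 6² / 20 = 0.5 × 36 / 20 = 0.9 dB.
Output = -32 − 0.9 = -32.9 dBFS.

-32.9 dBFS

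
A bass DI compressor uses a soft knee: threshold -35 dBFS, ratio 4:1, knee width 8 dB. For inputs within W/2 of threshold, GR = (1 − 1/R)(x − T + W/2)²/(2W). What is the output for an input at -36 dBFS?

x − T + W/2 = -36 − (-35) + 4 = 3.
GR = (1 − 1/4) × 3² / 16 = 0.75 × 9 / 16 = 0.421875 dB.
Output = -36 − 0.421875 = -36.421875 dBFS.

-36.421875 dBFS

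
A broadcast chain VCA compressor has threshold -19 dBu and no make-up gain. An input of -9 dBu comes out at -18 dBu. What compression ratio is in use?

Input overshoot = -9 − (-19) = 10 dB; output overshoot = -18 − (-19) = 1 dB.
Ratio = 10 / 1 = 10.

10:1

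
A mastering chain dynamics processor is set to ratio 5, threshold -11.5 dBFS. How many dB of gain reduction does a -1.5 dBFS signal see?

8 dB

-1.5 dBFS exceeds the threshold by 10 dB.
At 5:1, output sits 10/5 = 2 dB above threshold.
GR = overshoot in − overshoot out = 10 − 2 = 8 dB.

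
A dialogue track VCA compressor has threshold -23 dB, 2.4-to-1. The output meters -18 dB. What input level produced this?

-11 dB

The compressed level sits -18 − (-23) = 5 dB over threshold.
Undo the ratio: input overshoot = 5 × 2.4 = 12 dB, giving input = -11 dB.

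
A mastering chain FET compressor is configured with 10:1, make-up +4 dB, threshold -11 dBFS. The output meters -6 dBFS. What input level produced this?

Before make-up, the level was -6 − 4 = -10 dBFS.
Post-compression overshoot = -10 − (-11) = 1 dB.
Undo the ratio: input overshoot = 1 × 10 = 10 dB, giving input = -1 dBFS.

-1 dBFS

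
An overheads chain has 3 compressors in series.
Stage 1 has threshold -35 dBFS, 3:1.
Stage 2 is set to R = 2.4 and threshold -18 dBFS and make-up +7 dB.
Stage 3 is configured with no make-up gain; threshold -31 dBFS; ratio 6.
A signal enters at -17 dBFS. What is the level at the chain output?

Stage 1: overshoot 18 dB → 18/3 = 6 dB → -29 dBFS.
Stage 2: -29 dBFS ≤ -18 dBFS, so stage 2 doesn't engage; make-up brings it to -22 dBFS.
Stage 3: -22 dBFS is 9 dB over -31 dBFS; at 6:1 that becomes 1.5 dB over, giving -29.5 dBFS.

-29.5 dBFS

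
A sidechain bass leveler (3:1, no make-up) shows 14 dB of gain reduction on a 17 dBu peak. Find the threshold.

-4 dBu

Let T be the threshold. Output overshoot = (input overshoot)/R, so 3 − T = (17 − T)/3.
3·(3 − T) = 17 − T → 2·T = 9 − 17 = -8.
T = -8/2 = -4 dBu.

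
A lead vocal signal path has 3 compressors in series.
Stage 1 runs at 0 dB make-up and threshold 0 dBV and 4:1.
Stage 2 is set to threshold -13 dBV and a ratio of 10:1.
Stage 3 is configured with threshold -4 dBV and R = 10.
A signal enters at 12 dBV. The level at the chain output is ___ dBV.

Stage 1: overshoot 12 dB → 12/4 = 3 dB → 3 dBV.
Stage 2: overshoot 16 dB → 16/10 = 1.6 dB → -11.4 dBV.
Stage 3: -11.4 dBV is at or below the -4 dBV threshold — no compression; output -11.4 dBV.

-11.4 dBV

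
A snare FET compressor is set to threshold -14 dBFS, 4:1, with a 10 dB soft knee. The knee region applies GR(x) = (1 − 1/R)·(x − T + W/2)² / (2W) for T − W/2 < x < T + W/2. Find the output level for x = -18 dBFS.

x − T + W/2 = -18 − (-14) + 5 = 1.
GR = (1 − 1/4) × 1² / 20 = 0.75 × 1 / 20 = 0.0375 dB.
Output = -18 − 0.0375 = -18.0375 dBFS.

-18.0375 dBFS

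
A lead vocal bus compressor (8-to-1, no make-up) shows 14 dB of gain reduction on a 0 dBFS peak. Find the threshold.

-16 dBFS

Gain reduction = 0 − (-14) = 14 dB; output overshoot = GR / (R − 1) = 14 / 7 = 2 dB.
Threshold = output − output overshoot = -14 − 2 = -16 dBFS.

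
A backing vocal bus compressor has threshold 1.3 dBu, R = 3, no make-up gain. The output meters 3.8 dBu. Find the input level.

The compressed level sits 3.8 − 1.3 = 2.5 dB over threshold.
Input overshoot = R × output overshoot = 7.5 dB → input = 1.3 + 7.5 = 8.8 dBu.

8.8 dBu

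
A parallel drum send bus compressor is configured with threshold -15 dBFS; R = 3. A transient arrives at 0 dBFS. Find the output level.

-10 dBFS

The input is 15 dB above the -15 dBFS threshold.
3:1 compression reduces that to 15/3 = 5 dB over.
Output = -15 + 5 = -10 dBFS.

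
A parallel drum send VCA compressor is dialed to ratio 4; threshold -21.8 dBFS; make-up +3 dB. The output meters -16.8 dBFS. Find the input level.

Before make-up, the level was -16.8 − 3 = -19.8 dBFS.
That's 2 dB above the -21.8 dBFS threshold.
Undo the ratio: input overshoot = 2 × 4 = 8 dB, giving input = -13.8 dBFS.

-13.8 dBFS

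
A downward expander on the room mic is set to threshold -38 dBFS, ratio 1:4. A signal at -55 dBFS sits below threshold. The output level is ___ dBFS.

Below threshold, a 1:4 expander applies gain = (4−1)×(T − x) of attenuation.
(4−1) × 17 = 51 dB, so output = -55 − 51 = -106 dBFS.

-106 dBFS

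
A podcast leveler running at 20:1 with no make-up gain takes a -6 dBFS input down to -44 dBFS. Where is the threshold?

Gain reduction = -6 − (-44) = 38 dB; output overshoot = GR / (R − 1) = 38 / 19 = 2 dB.
Threshold = output − output overshoot = -44 − 2 = -46 dBFS.

-46 dBFS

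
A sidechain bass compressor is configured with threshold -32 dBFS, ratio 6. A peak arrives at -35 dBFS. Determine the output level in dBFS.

-35 dBFS

-35 dBFS is 3 dB below the -32 dBFS threshold, so no gain reduction is applied.
Output = input = -35 dBFS.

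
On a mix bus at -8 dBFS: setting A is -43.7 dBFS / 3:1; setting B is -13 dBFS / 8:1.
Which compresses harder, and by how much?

A: GR = 35.7 − 35.7/3 = 23.8 dB.
B: GR = 5 − 5/8 = 4.375 dB.
A reduces 19.425 dB more.

A, by 19.425 dB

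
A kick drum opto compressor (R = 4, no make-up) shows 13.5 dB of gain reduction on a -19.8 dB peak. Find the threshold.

Input is 18 dB above T (since output overshoot × R = input overshoot: (-33.3 − T)·4 = -19.8 − T gives T = -37.8 dB).
Check: -37.8 + (-19.8 − (-37.8))/4 = -37.8 + 4.5 = -33.3 dB. ✓

-37.8 dB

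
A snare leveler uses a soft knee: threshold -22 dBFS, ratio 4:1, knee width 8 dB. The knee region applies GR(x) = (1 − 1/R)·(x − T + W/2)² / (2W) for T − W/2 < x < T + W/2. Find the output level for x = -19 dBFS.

x − T + W/2 = -19 − (-22) + 4 = 7.
GR = (1 − 1/4) × 7² / 16 = 0.75 × 49 / 16 = 2.296875 dB.
Output = -19 − 2.296875 = -21.296875 dBFS.

-21.296875 dBFS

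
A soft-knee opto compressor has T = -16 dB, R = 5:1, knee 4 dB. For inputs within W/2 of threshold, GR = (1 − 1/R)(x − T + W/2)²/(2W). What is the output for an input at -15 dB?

x − T + W/2 = -15 − (-16) + 2 = 3.
GR = (1 − 1/5) × 3² / 8 = 0.8 × 9 / 8 = 0.9 dB.
Output = -15 − 0.9 = -15.9 dB.

-15.9 dB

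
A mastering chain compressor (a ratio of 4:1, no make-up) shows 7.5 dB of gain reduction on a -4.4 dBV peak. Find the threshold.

-14.4 dBV

Let T be the threshold. Output overshoot = (input overshoot)/R, so -11.9 − T = (-4.4 − T)/4.
4·(-11.9 − T) = -4.4 − T → 3·T = -47.6 − (-4.4) = -43.2.
T = -43.2/3 = -14.4 dBV.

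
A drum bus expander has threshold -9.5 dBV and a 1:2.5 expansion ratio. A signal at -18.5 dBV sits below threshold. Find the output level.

Below threshold, a 1:2.5 expander applies gain = (2.5−1)×(T − x) of attenuation.
(2.5−1) × 9 = 13.5 dB, so output = -18.5 − 13.5 = -32 dBV.

-32 dBV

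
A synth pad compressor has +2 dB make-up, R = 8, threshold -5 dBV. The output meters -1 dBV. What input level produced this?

11 dBV

Stripping the +2 dB make-up gives -3 dBV at the gain stage.
The compressed level sits -3 − (-5) = 2 dB over threshold.
Input overshoot = R × output overshoot = 16 dB → input = -5 + 16 = 11 dBV.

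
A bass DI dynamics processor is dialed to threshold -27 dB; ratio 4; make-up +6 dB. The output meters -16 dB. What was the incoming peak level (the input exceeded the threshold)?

Stripping the +6 dB make-up gives -22 dB at the gain stage.
That's 5 dB above the -27 dB threshold.
Undo the ratio: input overshoot = 5 × 4 = 20 dB, giving input = -7 dB.

-7 dB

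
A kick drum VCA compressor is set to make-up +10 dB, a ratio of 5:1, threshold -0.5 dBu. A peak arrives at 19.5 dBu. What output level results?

13.5 dBu

Overshoot: 19.5 − (-0.5) = 20 dB.
At 5:1 the overshoot is divided by 5, leaving 4 dB above threshold.
So the level is -0.5 + 4 = 3.5 dBu; make-up adds 10 dB, giving 13.5 dBu.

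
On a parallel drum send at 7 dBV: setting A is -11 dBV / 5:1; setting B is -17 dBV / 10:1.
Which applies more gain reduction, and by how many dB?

A: overshoot 18 dB → output overshoot 3.6 dB → GR 14.4 dB.
B: overshoot 24 dB → output overshoot 2.4 dB → GR 21.6 dB.
B applies 7.2 dB more gain reduction.

B, by 7.2 dB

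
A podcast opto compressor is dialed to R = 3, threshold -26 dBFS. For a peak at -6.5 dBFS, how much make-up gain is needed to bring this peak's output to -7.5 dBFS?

The peak compresses to -26 + 19.5/3 = -19.5 dBFS.
To reach -7.5 dBFS requires -7.5 − (-19.5) = 12 dB of make-up.

12 dB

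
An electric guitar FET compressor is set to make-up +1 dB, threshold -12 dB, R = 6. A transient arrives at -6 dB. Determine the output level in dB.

-6 dB sits 6 dB over threshold.
At 6:1 the overshoot is divided by 6, leaving 1 dB above threshold.
Output = -12 + 1 = -11 dB; make-up adds 1 dB, giving -10 dB.

-10 dB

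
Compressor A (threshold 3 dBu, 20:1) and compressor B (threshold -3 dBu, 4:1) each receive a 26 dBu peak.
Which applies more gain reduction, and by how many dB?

A, by 0.1 dB

A: GR = 23 − 23/20 = 21.85 dB.
B: GR = 29 − 29/4 = 21.75 dB.
Difference: 0.1 dB in favour of A.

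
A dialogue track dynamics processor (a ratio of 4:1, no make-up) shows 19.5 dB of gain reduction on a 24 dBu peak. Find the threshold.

Gain reduction = 24 − 4.5 = 19.5 dB; output overshoot = GR / (R − 1) = 19.5 / 3 = 6.5 dB.
Threshold = output − output overshoot = 4.5 − 6.5 = -2 dBu.

-2 dBu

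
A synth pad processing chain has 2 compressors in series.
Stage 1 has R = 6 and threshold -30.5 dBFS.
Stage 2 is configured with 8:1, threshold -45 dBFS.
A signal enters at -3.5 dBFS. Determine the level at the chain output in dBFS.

Stage 1: overshoot 27 dB → 27/6 = 4.5 dB → -26 dBFS.
Stage 2: overshoot 19 dB → 19/8 = 2.375 dB → -42.625 dBFS.

-42.625 dBFS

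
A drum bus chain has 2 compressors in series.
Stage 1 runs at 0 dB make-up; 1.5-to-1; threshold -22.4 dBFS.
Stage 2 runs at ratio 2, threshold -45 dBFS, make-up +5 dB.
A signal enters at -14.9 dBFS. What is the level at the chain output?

-26.2 dBFS

Stage 1: -14.9 dBFS is 7.5 dB over -22.4 dBFS; at 1.5:1 that becomes 5 dB over, giving -17.4 dBFS.
Stage 2: overshoot 27.6 dB → 27.6/2 = 13.8 dB → -31.2 dBFS; +5 dB make-up → -26.2 dBFS.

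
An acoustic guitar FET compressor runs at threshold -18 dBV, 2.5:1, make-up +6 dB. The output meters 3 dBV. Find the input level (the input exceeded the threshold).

Before make-up, the level was 3 − 6 = -3 dBV.
Post-compression overshoot = -3 − (-18) = 15 dB.
Input overshoot = R × output overshoot = 37.5 dB → input = -18 + 37.5 = 19.5 dBV.

19.5 dBV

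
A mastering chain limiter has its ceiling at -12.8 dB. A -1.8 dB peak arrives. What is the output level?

-12.8 dB

At ∞:1, everything above -12.8 dB is held at the ceiling.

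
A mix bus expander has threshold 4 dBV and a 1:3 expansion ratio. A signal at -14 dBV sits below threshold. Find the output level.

-50 dBV

The input is 18 dB below the 4 dBV threshold.
A 1:3 expander multiplies undershoot by 3: 18 × 3 = 54 dB below threshold.
Output = 4 − 54 = -50 dBV.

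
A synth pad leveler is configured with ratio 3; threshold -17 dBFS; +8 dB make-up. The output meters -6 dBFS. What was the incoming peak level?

-8 dBFS

Remove make-up: -6 − 8 = -14 dBFS.
Post-compression overshoot = -14 − (-17) = 3 dB.
Before 3:1 compression the overshoot was 3 × 3 = 9 dB, so input = -17 + 9 = -8 dBFS.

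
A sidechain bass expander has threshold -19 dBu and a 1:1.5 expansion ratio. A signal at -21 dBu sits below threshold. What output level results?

Below threshold, a 1:1.5 expander applies gain = (1.5−1)×(T − x) of attenuation.
(1.5−1) × 2 = 1 dB, so output = -21 − 1 = -22 dBu.

-22 dBu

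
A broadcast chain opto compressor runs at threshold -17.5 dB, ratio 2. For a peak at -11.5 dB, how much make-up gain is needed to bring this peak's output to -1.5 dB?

13 dB

Overshoot 6 dB → 6/2 = 3 dB after compression, so the compressed level is -17.5 + 3 = -14.5 dB.
Make-up = target − compressed = -1.5 − (-14.5) = 13 dB.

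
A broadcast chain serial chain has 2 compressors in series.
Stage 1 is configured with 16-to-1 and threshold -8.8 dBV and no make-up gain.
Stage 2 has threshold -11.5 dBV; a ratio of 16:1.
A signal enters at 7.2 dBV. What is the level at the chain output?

Stage 1: 7.2 dBV is 16 dB over -8.8 dBV; at 16:1 that becomes 1 dB over, giving -7.8 dBV.
Stage 2: 3.7 dB above -11.5 dBV, reduced 16:1 to 0.23125 dB above → -11.26875 dBV.

-11.26875 dBV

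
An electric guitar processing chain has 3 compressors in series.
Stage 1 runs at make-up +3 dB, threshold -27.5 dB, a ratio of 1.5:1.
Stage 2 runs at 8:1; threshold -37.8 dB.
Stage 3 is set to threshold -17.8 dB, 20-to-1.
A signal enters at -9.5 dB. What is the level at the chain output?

Stage 1: overshoot 18 dB → 18/1.5 = 12 dB → -15.5 dB; +3 dB make-up → -12.5 dB.
Stage 2: 25.3 dB above -37.8 dB, reduced 8:1 to 3.1625 dB above → -34.6375 dB.
Stage 3: below threshold (-34.6375 ≤ -17.8); passes unchanged; output -34.6375 dB.

-34.6375 dB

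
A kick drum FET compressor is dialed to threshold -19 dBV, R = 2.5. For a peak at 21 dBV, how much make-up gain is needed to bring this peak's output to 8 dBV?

11 dB

The peak compresses to -19 + 40/2.5 = -3 dBV.
To reach 8 dBV requires 8 − (-3) = 11 dB of make-up.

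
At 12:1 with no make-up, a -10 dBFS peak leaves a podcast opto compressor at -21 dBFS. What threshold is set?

-22 dBFS

Gain reduction = -10 − (-21) = 11 dB; output overshoot = GR / (R − 1) = 11 / 11 = 1 dB.
Threshold = output − output overshoot = -21 − 1 = -22 dBFS.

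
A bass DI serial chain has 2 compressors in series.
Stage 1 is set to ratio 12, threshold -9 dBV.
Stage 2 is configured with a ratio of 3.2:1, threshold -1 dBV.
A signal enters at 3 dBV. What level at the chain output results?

Stage 1: 3 dBV is 12 dB over -9 dBV; at 12:1 that becomes 1 dB over, giving -8 dBV.
Stage 2: -8 dBV is at or below the -1 dBV threshold — no compression; output -8 dBV.

-8 dBV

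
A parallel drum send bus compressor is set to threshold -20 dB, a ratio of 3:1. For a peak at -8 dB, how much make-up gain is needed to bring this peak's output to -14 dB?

2 dB

Overshoot 12 dB → 12/3 = 4 dB after compression, so the compressed level is -20 + 4 = -16 dB.
Make-up = target − compressed = -14 − (-16) = 2 dB.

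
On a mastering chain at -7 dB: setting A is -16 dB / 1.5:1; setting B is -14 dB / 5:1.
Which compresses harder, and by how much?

A: 9 dB over, compressed to 6 dB over, so 3 dB of GR.
B: 7 dB over, compressed to 1.4 dB over, so 5.6 dB of GR.
Difference: 2.6 dB in favour of B.

B, by 2.6 dB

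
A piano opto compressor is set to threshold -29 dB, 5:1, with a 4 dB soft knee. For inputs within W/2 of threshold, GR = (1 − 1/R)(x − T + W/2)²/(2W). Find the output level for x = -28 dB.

x − T + W/2 = -28 − (-29) + 2 = 3.
GR = (1 − 1/5) × 3² / 8 = 0.8 × 9 / 8 = 0.9 dB.
Output = -28 − 0.9 = -28.9 dB.

-28.9 dB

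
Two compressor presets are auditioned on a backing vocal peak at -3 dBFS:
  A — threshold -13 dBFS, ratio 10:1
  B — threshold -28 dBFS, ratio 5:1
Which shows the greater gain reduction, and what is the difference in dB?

B, by 11 dB

A: 10 dB over, compressed to 1 dB over, so 9 dB of GR.
B: 25 dB over, compressed to 5 dB over, so 20 dB of GR.
B reduces 11 dB more.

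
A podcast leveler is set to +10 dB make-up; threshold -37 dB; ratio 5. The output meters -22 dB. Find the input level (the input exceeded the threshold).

Remove make-up: -22 − 10 = -32 dB.
The compressed level sits -32 − (-37) = 5 dB over threshold.
Before 5:1 compression the overshoot was 5 × 5 = 25 dB, so input = -37 + 25 = -12 dB.

-12 dB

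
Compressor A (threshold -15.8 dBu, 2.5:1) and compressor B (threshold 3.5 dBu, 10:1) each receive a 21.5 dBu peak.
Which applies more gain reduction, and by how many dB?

A: overshoot 37.3 dB → output overshoot 14.92 dB → GR 22.38 dB.
B: overshoot 18 dB → output overshoot 1.8 dB → GR 16.2 dB.
A reduces 6.18 dB more.

A, by 6.18 dB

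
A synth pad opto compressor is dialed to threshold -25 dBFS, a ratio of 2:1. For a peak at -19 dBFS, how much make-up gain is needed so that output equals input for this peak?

The peak compresses to -25 + 6/2 = -22 dBFS.
To reach -19 dBFS requires -19 − (-22) = 3 dB of make-up.

3 dB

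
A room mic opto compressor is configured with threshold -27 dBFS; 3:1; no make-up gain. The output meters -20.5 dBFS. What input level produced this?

-7.5 dBFS

Post-compression overshoot = -20.5 − (-27) = 6.5 dB.
Undo the ratio: input overshoot = 6.5 × 3 = 19.5 dB, giving input = -7.5 dBFS.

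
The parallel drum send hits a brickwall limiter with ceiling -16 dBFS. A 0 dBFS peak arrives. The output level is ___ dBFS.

The limiter clamps the peak to its -16 dBFS ceiling.

-16 dBFS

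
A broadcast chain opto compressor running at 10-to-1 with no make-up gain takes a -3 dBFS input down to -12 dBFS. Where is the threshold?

-13 dBFS

Let T be the threshold. Output overshoot = (input overshoot)/R, so -12 − T = (-3 − T)/10.
10·(-12 − T) = -3 − T → 9·T = -120 − (-3) = -117.
T = -117/9 = -13 dBFS.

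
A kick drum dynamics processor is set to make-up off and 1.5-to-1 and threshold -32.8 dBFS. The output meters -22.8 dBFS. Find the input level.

The compressed level sits -22.8 − (-32.8) = 10 dB over threshold.
Undo the ratio: input overshoot = 10 × 1.5 = 15 dB, giving input = -17.8 dBFS.

-17.8 dBFS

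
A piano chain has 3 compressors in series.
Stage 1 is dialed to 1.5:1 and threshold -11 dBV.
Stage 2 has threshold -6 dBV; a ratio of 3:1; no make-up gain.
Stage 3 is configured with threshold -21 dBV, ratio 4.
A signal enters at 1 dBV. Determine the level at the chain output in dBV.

-17 dBV

Stage 1: 1 dBV is 12 dB over -11 dBV; at 1.5:1 that becomes 8 dB over, giving -3 dBV.
Stage 2: overshoot 3 dB → 3/3 = 1 dB → -5 dBV.
Stage 3: overshoot 16 dB → 16/4 = 4 dB → -17 dBV.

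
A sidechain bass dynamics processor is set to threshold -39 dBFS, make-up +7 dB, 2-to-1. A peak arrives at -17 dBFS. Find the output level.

-21 dBFS

Overshoot: -17 − (-39) = 22 dB.
The 22 dB excess becomes 11 dB after 2:1 reduction.
So the level is -39 + 11 = -28 dBFS; make-up adds 7 dB, giving -21 dBFS.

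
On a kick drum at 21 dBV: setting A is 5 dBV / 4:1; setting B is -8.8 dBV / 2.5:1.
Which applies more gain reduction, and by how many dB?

A: GR = 16 − 16/4 = 12 dB.
B: GR = 29.8 − 29.8/2.5 = 17.88 dB.
B applies 5.88 dB more gain reduction.

B, by 5.88 dB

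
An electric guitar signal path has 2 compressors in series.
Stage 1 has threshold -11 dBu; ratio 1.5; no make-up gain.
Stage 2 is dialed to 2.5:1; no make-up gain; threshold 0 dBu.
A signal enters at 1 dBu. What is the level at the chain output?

Stage 1: overshoot 12 dB → 12/1.5 = 8 dB → -3 dBu.
Stage 2: below threshold (-3 ≤ 0); passes unchanged; output -3 dBu.

-3 dBu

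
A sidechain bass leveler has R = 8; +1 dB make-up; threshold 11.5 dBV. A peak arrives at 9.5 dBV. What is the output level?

10.5 dBV

9.5 dBV is 2 dB below the 11.5 dBV threshold, so no gain reduction is applied.
Make-up gain adds 1 dB: 9.5 + 1 = 10.5 dBV.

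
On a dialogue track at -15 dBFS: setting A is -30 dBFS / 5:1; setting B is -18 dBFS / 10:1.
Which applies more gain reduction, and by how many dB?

A, by 9.3 dB

A: overshoot 15 dB → output overshoot 3 dB → GR 12 dB.
B: overshoot 3 dB → output overshoot 0.3 dB → GR 2.7 dB.
Difference: 9.3 dB in favour of A.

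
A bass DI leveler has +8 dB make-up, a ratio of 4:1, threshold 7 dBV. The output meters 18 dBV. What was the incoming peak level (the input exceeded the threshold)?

Before make-up, the level was 18 − 8 = 10 dBV.
That's 3 dB above the 7 dBV threshold.
Undo the ratio: input overshoot = 3 × 4 = 12 dB, giving input = 19 dBV.

19 dBV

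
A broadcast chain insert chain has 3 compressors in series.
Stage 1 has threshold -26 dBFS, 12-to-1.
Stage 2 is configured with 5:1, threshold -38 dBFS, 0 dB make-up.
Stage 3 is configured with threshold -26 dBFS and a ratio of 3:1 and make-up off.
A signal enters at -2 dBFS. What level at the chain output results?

-35.2 dBFS

Stage 1: 24 dB above -26 dBFS, reduced 12:1 to 2 dB above → -24 dBFS.
Stage 2: -24 dBFS is 14 dB over -38 dBFS; at 5:1 that becomes 2.8 dB over, giving -35.2 dBFS.
Stage 3: -35.2 dBFS is at or below the -26 dBFS threshold — no compression; output -35.2 dBFS.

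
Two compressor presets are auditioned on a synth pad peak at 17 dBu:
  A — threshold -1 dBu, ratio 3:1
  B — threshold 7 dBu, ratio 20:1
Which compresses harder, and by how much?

A: 18 dB over, compressed to 6 dB over, so 12 dB of GR.
B: 10 dB over, compressed to 0.5 dB over, so 9.5 dB of GR.
Difference: 2.5 dB in favour of A.

A, by 2.5 dB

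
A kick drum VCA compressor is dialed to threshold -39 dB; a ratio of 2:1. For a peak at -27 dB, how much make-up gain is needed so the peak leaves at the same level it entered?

6 dB

Overshoot 12 dB → 12/2 = 6 dB after compression, so the compressed level is -39 + 6 = -33 dB.
Make-up = target − compressed = -27 − (-33) = 6 dB.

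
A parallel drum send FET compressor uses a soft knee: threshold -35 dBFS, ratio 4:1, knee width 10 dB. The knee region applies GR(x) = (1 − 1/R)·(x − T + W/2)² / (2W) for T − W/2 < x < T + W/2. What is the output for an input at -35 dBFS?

x − T + W/2 = -35 − (-35) + 5 = 5.
GR = (1 − 1/4) × 5² / 20 = 0.75 × 25 / 20 = 0.9375 dB.
Output = -35 − 0.9375 = -35.9375 dBFS.

-35.9375 dBFS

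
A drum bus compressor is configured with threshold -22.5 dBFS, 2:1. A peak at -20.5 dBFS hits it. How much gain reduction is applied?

1 dB

Overshoot = -20.5 − (-22.5) = 2 dB.
After 2:1 compression the overshoot becomes 2/2 = 1 dB.
GR = overshoot in − overshoot out = 2 − 1 = 1 dB.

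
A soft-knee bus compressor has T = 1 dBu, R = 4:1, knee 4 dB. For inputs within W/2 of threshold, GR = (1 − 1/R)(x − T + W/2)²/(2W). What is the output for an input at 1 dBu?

x − T + W/2 = 1 − 1 + 2 = 2.
GR = (1 − 1/4) × 2² / 8 = 0.75 × 4 / 8 = 0.375 dB.
Output = 1 − 0.375 = 0.625 dBu.

0.625 dBu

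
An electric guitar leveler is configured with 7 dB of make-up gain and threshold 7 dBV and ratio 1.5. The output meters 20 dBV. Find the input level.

Remove make-up: 20 − 7 = 13 dBV.
Post-compression overshoot = 13 − 7 = 6 dB.
Input overshoot = R × output overshoot = 9 dB → input = 7 + 9 = 16 dBV.

16 dBV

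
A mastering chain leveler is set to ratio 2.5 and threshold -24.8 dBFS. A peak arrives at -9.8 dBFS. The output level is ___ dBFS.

-18.8 dBFS

The input is 15 dB above the -24.8 dBFS threshold.
2.5:1 compression reduces that to 15/2.5 = 6 dB over.
Output = -24.8 + 6 = -18.8 dBFS.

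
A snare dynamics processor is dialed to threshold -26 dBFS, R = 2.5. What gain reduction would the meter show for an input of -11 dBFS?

The signal is 15 dB above threshold.
At 2.5:1, output sits 15/2.5 = 6 dB above threshold.
So the signal is attenuated by 15 − 6 = 9 dB.

9 dB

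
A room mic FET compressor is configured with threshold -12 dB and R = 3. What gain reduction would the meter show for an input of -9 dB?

2 dB

-9 dB exceeds the threshold by 3 dB.
At 3:1, output sits 3/3 = 1 dB above threshold.
GR = overshoot in − overshoot out = 3 − 1 = 2 dB.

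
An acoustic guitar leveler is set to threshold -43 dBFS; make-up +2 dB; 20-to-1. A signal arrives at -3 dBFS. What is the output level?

-3 dBFS sits 40 dB over threshold.
At 20:1 the overshoot is divided by 20, leaving 2 dB above threshold.
So the level is -43 + 2 = -41 dBFS; make-up adds 2 dB, giving -39 dBFS.

-39 dBFS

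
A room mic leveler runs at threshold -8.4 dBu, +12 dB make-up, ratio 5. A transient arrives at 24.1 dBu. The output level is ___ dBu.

10.1 dBu

24.1 dBu sits 32.5 dB over threshold.
5:1 compression reduces that to 32.5/5 = 6.5 dB over.
So the level is -8.4 + 6.5 = -1.9 dBu; make-up adds 12 dB, giving 10.1 dBu.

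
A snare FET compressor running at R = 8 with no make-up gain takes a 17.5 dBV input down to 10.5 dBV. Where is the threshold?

9.5 dBV

Gain reduction = 17.5 − 10.5 = 7 dB; output overshoot = GR / (R − 1) = 7 / 7 = 1 dB.
Threshold = output − output overshoot = 10.5 − 1 = 9.5 dBV.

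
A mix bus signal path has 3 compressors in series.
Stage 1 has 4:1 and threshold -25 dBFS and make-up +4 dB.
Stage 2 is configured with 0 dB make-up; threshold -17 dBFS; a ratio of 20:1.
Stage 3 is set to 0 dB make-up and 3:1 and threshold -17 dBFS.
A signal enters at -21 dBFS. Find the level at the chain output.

Stage 1: overshoot 4 dB → 4/4 = 1 dB → -24 dBFS; +4 dB make-up → -20 dBFS.
Stage 2: -20 dBFS ≤ -17 dBFS, so stage 2 doesn't engage; output -20 dBFS.
Stage 3: -20 dBFS is at or below the -17 dBFS threshold — no compression; output -20 dBFS.

-20 dBFS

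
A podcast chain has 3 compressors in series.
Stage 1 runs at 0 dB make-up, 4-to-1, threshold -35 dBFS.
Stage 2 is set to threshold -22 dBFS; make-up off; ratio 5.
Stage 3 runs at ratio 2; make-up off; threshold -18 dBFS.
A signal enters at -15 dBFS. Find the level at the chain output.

Stage 1: overshoot 20 dB → 20/4 = 5 dB → -30 dBFS.
Stage 2: -30 dBFS is at or below the -22 dBFS threshold — no compression; output -30 dBFS.
Stage 3: below threshold (-30 ≤ -18); passes unchanged; output -30 dBFS.

-30 dBFS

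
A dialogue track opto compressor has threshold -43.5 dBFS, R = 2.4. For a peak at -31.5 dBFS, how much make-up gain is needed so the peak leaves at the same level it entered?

The peak compresses to -43.5 + 12/2.4 = -38.5 dBFS.
To reach -31.5 dBFS requires -31.5 − (-38.5) = 7 dB of make-up.

7 dB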